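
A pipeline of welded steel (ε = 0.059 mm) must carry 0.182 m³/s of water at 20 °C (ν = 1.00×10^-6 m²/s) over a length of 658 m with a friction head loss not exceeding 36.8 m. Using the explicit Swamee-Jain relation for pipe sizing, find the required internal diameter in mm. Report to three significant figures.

D ≈ 240 mm

Swamee-Jain (Type III): D = 0.66·[ε^1.25·(LQ²/(gh_f))^4.75 + ν·Q^9.4·(L/(gh_f))^5.2]^0.04
LQ²/(gh_f) = 0.06037; L/(gh_f) = 1.823
Term 1 = ε^1.25·(…)^4.75 = 8.37×10^-12; Term 2 = ν·Q^9.4·(…)^5.2 = 2.51×10^-12
D = 0.66·(8.37×10^-12 + 2.51×10^-12)^0.04 = 0.2404 m = 240 mm
Check: V = 4.01 m/s, Re = 9.64×10^5, f = 0.01527, h_f = 34.2 m ≈ 36.8 m ✓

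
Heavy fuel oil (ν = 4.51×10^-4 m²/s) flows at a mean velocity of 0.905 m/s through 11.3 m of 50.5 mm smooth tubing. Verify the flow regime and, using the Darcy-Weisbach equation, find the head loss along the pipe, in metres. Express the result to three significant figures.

h_f ≈ 5.90 m

Re = VD/ν = 0.905·0.05050/4.51×10^-4 = 101 → laminar (Re < 2300)
f = 64/Re = 0.6316
h_f = f(L/D)V²/(2g) = 0.6316·(11.3/0.05050)·0.905²/(2·9.81) = 5.899 m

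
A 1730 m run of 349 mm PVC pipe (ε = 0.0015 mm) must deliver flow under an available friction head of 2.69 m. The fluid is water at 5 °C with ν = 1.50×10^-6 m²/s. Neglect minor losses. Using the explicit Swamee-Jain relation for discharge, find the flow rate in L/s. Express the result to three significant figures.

Q ≈ 78.5 L/s

Swamee-Jain (Type II): Q = -0.965·√(gD⁵h_f/L)·ln[ε/(3.7D) + √(3.17ν²L/(gD³h_f))]
√(gD⁵h_f/L) = √(9.81·0.349⁵·2.69/1730) = 0.008887
ε/(3.7D) = 1.16×10^-6; √(3.17ν²L/(gD³h_f)) = 1.05×10^-4
Q = -0.965·0.008887·ln(1.060×10^-4) = 0.07848 m³/s
Check: V = 0.820 m/s, Re = 1.91×10^5, f = 0.01571, h_f = 2.67 m ≈ 2.69 m ✓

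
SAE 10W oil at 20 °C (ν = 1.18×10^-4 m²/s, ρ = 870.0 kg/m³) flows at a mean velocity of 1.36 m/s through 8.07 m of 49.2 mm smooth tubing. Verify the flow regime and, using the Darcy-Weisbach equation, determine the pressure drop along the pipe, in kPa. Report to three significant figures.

Δp ≈ 14.9 kPa

Re = VD/ν = 1.36·0.04920/1.18×10^-4 = 567 → laminar (Re < 2300)
f = 64/Re = 0.1129
h_f = f(L/D)V²/(2g) = 0.1129·(8.07/0.04920)·1.36²/(2·9.81) = 1.745 m
Δp = ρg·h_f = 870.0·9.81·1.745 = 14.89 kPa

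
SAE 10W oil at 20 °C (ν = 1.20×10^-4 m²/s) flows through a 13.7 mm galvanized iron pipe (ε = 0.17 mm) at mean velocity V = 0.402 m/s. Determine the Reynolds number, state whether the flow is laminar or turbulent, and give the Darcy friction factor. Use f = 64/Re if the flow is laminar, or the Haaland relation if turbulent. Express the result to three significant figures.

Re ≈ 45.9; laminar; f = 64/Re ≈ 1.39

Re = VD/ν = 0.4020·0.0137/1.20×10^-4 = 45.9
Re < 2300 → laminar → f = 64/Re = 1.394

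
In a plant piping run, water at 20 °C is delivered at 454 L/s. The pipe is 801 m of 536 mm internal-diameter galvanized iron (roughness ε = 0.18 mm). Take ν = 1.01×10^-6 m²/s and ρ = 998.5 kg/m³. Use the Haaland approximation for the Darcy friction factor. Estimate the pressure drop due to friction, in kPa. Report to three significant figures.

Δp ≈ 48.0 kPa

V = 4Q/(πD²) = 4·0.454/(π·0.536²) = 2.012 m/s
Re = VD/ν = 2.012·0.536/1.01×10^-6 = 1.07×10^6 → turbulent
ε/D = 0.18/536 = 3.36×10^-4
Haaland: f = 0.01588
h_f = f(L/D)V²/(2g) = 0.01588·(801/0.536)·2.012²/(2·9.81) = 4.898 m
Δp = ρg·h_f = 998.5·9.81·4.898 = 47.97 kPa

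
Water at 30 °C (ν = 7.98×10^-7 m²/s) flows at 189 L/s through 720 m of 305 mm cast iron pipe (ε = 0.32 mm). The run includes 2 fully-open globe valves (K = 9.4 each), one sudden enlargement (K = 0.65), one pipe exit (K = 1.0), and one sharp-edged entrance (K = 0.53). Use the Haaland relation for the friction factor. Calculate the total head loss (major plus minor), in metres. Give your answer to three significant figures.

V = 4Q/(πD²) = 2.587 m/s; V²/2g = 0.3411 m
Re = 9.89×10^5, ε/D = 0.00105 → f = 0.02017 (Haaland)
Major: h_f = f(L/D)·V²/2g = 0.02017·2361·0.3411 = 16.24 m
Minor: ΣK = 21.0; h_m = ΣK·V²/2g = 7.156 m
Total H_L = 16.24 + 7.156 = 23.39 m

H_L ≈ 23.4 m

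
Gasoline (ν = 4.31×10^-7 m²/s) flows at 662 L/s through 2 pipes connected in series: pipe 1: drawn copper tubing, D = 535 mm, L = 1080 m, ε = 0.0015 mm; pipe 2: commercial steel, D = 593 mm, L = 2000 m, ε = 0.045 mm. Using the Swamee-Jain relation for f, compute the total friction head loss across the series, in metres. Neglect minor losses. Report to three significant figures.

Pipe 1: V = 2.945 m/s, Re = 3.66×10^6, ε/D = 2.80×10^-6, f = 0.009597, h_1 = f(L/D)V²/2g = 8.563 m
Pipe 2: V = 2.397 m/s, Re = 3.30×10^6, ε/D = 7.59×10^-5, f = 0.01209, h_2 = f(L/D)V²/2g = 11.94 m
Series → Q common, losses add: H = Σh = 20.50 m

H ≈ 20.5 m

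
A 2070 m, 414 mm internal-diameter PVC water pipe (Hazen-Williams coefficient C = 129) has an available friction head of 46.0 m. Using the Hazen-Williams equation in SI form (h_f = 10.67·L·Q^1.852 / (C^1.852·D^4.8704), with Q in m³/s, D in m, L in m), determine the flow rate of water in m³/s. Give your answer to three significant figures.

Q ≈ 0.452 m³/s

Rearranging: Q = [h_f·C^1.852·D^4.8704 / (10.67·L)]^(1/1.852)
Q = [46.0·129^1.852·0.414^4.8704 / (10.67·2070)]^0.540 = 0.4524 m³/s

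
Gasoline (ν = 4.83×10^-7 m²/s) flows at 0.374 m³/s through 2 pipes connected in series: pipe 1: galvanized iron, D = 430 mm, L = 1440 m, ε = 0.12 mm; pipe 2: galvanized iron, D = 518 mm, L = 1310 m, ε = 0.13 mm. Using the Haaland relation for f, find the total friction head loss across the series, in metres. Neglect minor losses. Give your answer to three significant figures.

Pipe 1: V = 2.575 m/s, Re = 2.29×10^6, ε/D = 2.79×10^-4, f = 0.01504, h_1 = f(L/D)V²/2g = 17.03 m
Pipe 2: V = 1.775 m/s, Re = 1.90×10^6, ε/D = 2.51×10^-4, f = 0.01481, h_2 = f(L/D)V²/2g = 6.012 m
Series → Q common, losses add: H = Σh = 23.04 m

H ≈ 23.0 m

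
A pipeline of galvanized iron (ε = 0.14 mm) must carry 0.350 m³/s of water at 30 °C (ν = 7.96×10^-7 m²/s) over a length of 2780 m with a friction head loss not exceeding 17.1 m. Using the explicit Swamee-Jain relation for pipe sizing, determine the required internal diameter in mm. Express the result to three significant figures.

Swamee-Jain (Type III): D = 0.66·[ε^1.25·(LQ²/(gh_f))^4.75 + ν·Q^9.4·(L/(gh_f))^5.2]^0.04
LQ²/(gh_f) = 2.030; L/(gh_f) = 16.57
Term 1 = ε^1.25·(…)^4.75 = 4.40×10^-4; Term 2 = ν·Q^9.4·(…)^5.2 = 9.03×10^-5
D = 0.66·(4.40×10^-4 + 9.03×10^-5)^0.04 = 0.4881 m = 488 mm
Check: V = 1.87 m/s, Re = 1.15×10^6, f = 0.01555, h_f = 15.8 m ≈ 17.1 m ✓

D ≈ 488 mm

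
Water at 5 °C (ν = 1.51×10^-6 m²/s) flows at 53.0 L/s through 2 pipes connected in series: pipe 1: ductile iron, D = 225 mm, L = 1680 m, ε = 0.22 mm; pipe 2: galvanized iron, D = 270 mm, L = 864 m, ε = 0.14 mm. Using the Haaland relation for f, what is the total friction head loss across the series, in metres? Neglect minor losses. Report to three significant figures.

H ≈ 16.7 m

Pipe 1: V = 1.333 m/s, Re = 1.99×10^5, ε/D = 9.78×10^-4, f = 0.02083, h_1 = f(L/D)V²/2g = 14.09 m
Pipe 2: V = 0.9257 m/s, Re = 1.66×10^5, ε/D = 5.19×10^-4, f = 0.01906, h_2 = f(L/D)V²/2g = 2.663 m
Series → Q common, losses add: H = Σh = 16.75 m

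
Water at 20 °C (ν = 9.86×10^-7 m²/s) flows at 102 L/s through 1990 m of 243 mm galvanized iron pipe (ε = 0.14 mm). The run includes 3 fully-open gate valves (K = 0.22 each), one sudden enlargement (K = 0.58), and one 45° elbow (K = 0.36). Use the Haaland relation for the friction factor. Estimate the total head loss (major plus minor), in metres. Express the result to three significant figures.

H_L ≈ 36.7 m

V = 4Q/(πD²) = 2.199 m/s; V²/2g = 0.2465 m
Re = 5.42×10^5, ε/D = 5.76×10^-4 → f = 0.01799 (Haaland)
Major: h_f = f(L/D)·V²/2g = 0.01799·8189·0.2465 = 36.32 m
Minor: ΣK = 1.60; h_m = ΣK·V²/2g = 0.3945 m
Total H_L = 36.32 + 0.3945 = 36.71 m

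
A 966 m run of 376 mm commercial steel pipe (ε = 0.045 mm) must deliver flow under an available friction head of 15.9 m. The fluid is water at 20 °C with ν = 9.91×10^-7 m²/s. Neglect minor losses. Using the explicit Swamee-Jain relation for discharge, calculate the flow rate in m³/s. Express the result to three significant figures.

Swamee-Jain (Type II): Q = -0.965·√(gD⁵h_f/L)·ln[ε/(3.7D) + √(3.17ν²L/(gD³h_f))]
√(gD⁵h_f/L) = √(9.81·0.376⁵·15.9/966) = 0.03483
ε/(3.7D) = 3.23×10^-5; √(3.17ν²L/(gD³h_f)) = 1.90×10^-5
Q = -0.965·0.03483·ln(5.139×10^-5) = 0.3320 m³/s
Check: V = 2.99 m/s, Re = 1.13×10^6, f = 0.01366, h_f = 16.0 m ≈ 15.9 m ✓

Q ≈ 0.332 m³/s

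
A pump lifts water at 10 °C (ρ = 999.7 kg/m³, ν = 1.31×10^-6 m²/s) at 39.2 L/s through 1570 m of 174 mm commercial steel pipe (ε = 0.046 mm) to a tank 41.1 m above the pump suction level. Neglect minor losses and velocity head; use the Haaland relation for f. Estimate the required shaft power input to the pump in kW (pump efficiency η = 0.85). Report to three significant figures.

P_shaft ≈ 28.3 kW

V = 4Q/(πD²) = 1.649 m/s; Re = 2.19×10^5; ε/D = 2.64×10^-4; f = 0.01710
h_f = f(L/D)V²/2g = 21.38 m
Total head H = z + h_f = 41.1 + 21.38 = 62.48 m
P_hyd = ρgQH = 999.7·9.81·0.0392·62.48 = 24.02 kW
P_shaft = P_hyd/η = 24.02/0.85 = 28.26 kW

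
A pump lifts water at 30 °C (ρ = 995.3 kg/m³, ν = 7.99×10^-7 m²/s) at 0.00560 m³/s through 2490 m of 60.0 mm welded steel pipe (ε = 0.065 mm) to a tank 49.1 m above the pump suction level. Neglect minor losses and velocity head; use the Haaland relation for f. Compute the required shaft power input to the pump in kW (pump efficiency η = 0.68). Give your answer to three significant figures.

P_shaft ≈ 18.4 kW

V = 4Q/(πD²) = 1.981 m/s; Re = 1.49×10^5; ε/D = 0.00108; f = 0.02160
h_f = f(L/D)V²/2g = 179.2 m
Total head H = z + h_f = 49.1 + 179.2 = 228.3 m
P_hyd = ρgQH = 995.3·9.81·0.00560·228.3 = 12.49 kW
P_shaft = P_hyd/η = 12.49/0.68 = 18.36 kW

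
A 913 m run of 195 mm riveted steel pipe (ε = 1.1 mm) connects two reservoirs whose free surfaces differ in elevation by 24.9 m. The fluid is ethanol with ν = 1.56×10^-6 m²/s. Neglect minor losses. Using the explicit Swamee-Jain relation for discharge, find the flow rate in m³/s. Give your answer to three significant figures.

Swamee-Jain (Type II): Q = -0.965·√(gD⁵h_f/L)·ln[ε/(3.7D) + √(3.17ν²L/(gD³h_f))]
√(gD⁵h_f/L) = √(9.81·0.195⁵·24.9/913) = 0.008685
ε/(3.7D) = 0.00152; √(3.17ν²L/(gD³h_f)) = 6.24×10^-5
Q = -0.965·0.008685·ln(0.001587) = 0.05403 m³/s
Check: V = 1.81 m/s, Re = 2.26×10^5, f = 0.03205, h_f = 25.0 m ≈ 24.9 m ✓

Q ≈ 0.0540 m³/s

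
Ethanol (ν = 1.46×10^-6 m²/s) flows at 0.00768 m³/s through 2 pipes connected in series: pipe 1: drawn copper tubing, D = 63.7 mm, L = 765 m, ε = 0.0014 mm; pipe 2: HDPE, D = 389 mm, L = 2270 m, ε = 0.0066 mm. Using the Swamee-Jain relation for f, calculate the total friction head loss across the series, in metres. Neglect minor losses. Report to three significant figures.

Pipe 1: V = 2.410 m/s, Re = 1.05×10^5, ε/D = 2.20×10^-5, f = 0.01782, h_1 = f(L/D)V²/2g = 63.33 m
Pipe 2: V = 0.06462 m/s, Re = 1.72×10^4, ε/D = 1.70×10^-5, f = 0.02685, h_2 = f(L/D)V²/2g = 0.03335 m
Series → Q common, losses add: H = Σh = 63.36 m

H ≈ 63.4 m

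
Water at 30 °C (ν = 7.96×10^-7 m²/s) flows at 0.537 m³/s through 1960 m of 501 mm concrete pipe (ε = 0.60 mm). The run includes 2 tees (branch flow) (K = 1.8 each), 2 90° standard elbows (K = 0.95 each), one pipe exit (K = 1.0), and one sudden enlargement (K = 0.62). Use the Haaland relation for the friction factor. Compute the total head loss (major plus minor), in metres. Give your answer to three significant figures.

V = 4Q/(πD²) = 2.724 m/s; V²/2g = 0.3782 m
Re = 1.71×10^6, ε/D = 0.00120 → f = 0.02071 (Haaland)
Major: h_f = f(L/D)·V²/2g = 0.02071·3912·0.3782 = 30.63 m
Minor: ΣK = 7.12; h_m = ΣK·V²/2g = 2.693 m
Total H_L = 30.63 + 2.693 = 33.33 m

H_L ≈ 33.3 m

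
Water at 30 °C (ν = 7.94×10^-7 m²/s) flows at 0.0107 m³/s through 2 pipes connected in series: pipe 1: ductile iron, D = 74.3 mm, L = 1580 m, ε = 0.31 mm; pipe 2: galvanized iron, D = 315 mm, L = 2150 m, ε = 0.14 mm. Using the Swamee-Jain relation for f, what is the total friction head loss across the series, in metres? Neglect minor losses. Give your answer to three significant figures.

H ≈ 194 m

Pipe 1: V = 2.468 m/s, Re = 2.31×10^5, ε/D = 0.00417, f = 0.02940, h_1 = f(L/D)V²/2g = 194.1 m
Pipe 2: V = 0.1373 m/s, Re = 5.45×10^4, ε/D = 4.44×10^-4, f = 0.02211, h_2 = f(L/D)V²/2g = 0.1450 m
Series → Q common, losses add: H = Σh = 194.2 m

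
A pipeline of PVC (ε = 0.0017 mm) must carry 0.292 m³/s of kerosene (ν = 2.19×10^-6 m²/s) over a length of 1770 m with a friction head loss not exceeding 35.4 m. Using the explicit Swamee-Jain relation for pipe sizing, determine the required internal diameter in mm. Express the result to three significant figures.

Swamee-Jain (Type III): D = 0.66·[ε^1.25·(LQ²/(gh_f))^4.75 + ν·Q^9.4·(L/(gh_f))^5.2]^0.04
LQ²/(gh_f) = 0.4346; L/(gh_f) = 5.097
Term 1 = ε^1.25·(…)^4.75 = 1.17×10^-9; Term 2 = ν·Q^9.4·(…)^5.2 = 9.84×10^-8
D = 0.66·(1.17×10^-9 + 9.84×10^-8)^0.04 = 0.3463 m = 346 mm
Check: V = 3.10 m/s, Re = 4.90×10^5, f = 0.01322, h_f = 33.1 m ≈ 35.4 m ✓

D ≈ 346 mm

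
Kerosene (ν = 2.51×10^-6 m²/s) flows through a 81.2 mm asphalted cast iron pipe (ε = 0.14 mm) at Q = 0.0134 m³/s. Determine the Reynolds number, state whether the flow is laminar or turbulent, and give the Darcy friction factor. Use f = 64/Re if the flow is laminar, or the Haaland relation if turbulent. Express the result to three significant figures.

V = 4Q/(πD²) = 2.588 m/s
Re = VD/ν = 2.588·0.0812/2.51×10^-6 = 8.37×10^4
Re > 4000 → turbulent; ε/D = 0.00172
Haaland: f = 0.02451

Re ≈ 8.37×10^4; turbulent; f ≈ 0.0245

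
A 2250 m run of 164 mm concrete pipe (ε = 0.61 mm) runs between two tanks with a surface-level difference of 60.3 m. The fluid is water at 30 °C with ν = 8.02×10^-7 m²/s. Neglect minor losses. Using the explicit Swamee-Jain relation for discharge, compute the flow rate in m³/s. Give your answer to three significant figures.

Q ≈ 0.0370 m³/s

Swamee-Jain (Type II): Q = -0.965·√(gD⁵h_f/L)·ln[ε/(3.7D) + √(3.17ν²L/(gD³h_f))]
√(gD⁵h_f/L) = √(9.81·0.164⁵·60.3/2250) = 0.005585
ε/(3.7D) = 0.00101; √(3.17ν²L/(gD³h_f)) = 4.19×10^-5
Q = -0.965·0.005585·ln(0.001047) = 0.03698 m³/s
Check: V = 1.75 m/s, Re = 3.58×10^5, f = 0.02827, h_f = 60.6 m ≈ 60.3 m ✓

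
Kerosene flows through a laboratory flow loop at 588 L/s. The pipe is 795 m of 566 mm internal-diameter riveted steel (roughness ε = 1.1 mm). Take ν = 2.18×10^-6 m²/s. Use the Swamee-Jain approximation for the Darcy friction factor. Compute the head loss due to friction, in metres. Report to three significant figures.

h_f ≈ 9.25 m

V = 4Q/(πD²) = 4·0.588/(π·0.566²) = 2.337 m/s
Re = VD/ν = 2.337·0.566/2.18×10^-6 = 6.07×10^5 → turbulent
ε/D = 1.1/566 = 0.00194
Swamee-Jain: f = 0.02365
h_f = f(L/D)V²/(2g) = 0.02365·(795/0.566)·2.337²/(2·9.81) = 9.249 m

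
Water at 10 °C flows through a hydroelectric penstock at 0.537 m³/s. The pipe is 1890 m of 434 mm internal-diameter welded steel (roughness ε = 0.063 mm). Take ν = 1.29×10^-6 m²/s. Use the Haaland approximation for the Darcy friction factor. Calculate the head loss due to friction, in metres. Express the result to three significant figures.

V = 4Q/(πD²) = 4·0.537/(π·0.434²) = 3.630 m/s
Re = VD/ν = 3.630·0.434/1.29×10^-6 = 1.22×10^6 → turbulent
ε/D = 0.063/434 = 1.45×10^-4
Haaland: f = 0.01378
h_f = f(L/D)V²/(2g) = 0.01378·(1890/0.434)·3.630²/(2·9.81) = 40.30 m

h_f ≈ 40.3 m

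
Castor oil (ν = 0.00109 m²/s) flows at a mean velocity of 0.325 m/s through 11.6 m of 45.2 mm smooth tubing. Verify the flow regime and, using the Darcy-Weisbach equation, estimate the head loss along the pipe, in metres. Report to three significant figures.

h_f ≈ 6.56 m

Re = VD/ν = 0.325·0.04520/0.00109 = 13.5 → laminar (Re < 2300)
f = 64/Re = 4.749
h_f = f(L/D)V²/(2g) = 4.749·(11.6/0.04520)·0.325²/(2·9.81) = 6.561 m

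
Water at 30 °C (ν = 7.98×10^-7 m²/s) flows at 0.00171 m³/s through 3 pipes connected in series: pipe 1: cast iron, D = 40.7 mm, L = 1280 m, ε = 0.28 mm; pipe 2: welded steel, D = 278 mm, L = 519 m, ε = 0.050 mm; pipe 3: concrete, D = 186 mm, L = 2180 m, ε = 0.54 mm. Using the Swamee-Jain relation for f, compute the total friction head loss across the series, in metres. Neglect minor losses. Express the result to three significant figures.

Pipe 1: V = 1.314 m/s, Re = 6.70×10^4, ε/D = 0.00688, f = 0.03497, h_1 = f(L/D)V²/2g = 96.84 m
Pipe 2: V = 0.02817 m/s, Re = 9810, ε/D = 1.80×10^-4, f = 0.03145, h_2 = f(L/D)V²/2g = 0.002375 m
Pipe 3: V = 0.06293 m/s, Re = 1.47×10^4, ε/D = 0.00290, f = 0.03322, h_3 = f(L/D)V²/2g = 0.07860 m
Series → Q common, losses add: H = Σh = 96.92 m

H ≈ 96.9 m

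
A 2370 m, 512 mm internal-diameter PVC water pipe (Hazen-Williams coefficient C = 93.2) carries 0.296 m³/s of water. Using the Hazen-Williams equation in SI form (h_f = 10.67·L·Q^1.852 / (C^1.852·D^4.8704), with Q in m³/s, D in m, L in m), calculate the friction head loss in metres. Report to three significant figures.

h_f = 10.67·2370·0.296^1.852 / (93.2^1.852·0.512^4.8704) = 15.57 m

h_f ≈ 15.6 m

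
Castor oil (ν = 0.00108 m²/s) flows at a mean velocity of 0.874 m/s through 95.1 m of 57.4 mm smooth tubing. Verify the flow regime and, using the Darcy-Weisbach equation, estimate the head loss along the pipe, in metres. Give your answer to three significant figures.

h_f ≈ 88.9 m

Re = VD/ν = 0.874·0.05740/0.00108 = 46.5 → laminar (Re < 2300)
f = 64/Re = 1.378
h_f = f(L/D)V²/(2g) = 1.378·(95.1/0.05740)·0.874²/(2·9.81) = 88.87 m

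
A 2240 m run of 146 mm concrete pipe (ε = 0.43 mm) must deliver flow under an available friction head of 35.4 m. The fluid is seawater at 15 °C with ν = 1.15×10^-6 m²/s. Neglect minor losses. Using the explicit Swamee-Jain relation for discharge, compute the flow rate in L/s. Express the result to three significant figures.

Q ≈ 21.7 L/s

Swamee-Jain (Type II): Q = -0.965·√(gD⁵h_f/L)·ln[ε/(3.7D) + √(3.17ν²L/(gD³h_f))]
√(gD⁵h_f/L) = √(9.81·0.146⁵·35.4/2240) = 0.003207
ε/(3.7D) = 7.96×10^-4; √(3.17ν²L/(gD³h_f)) = 9.32×10^-5
Q = -0.965·0.003207·ln(8.892×10^-4) = 0.02174 m³/s
Check: V = 1.30 m/s, Re = 1.65×10^5, f = 0.02705, h_f = 35.7 m ≈ 35.4 m ✓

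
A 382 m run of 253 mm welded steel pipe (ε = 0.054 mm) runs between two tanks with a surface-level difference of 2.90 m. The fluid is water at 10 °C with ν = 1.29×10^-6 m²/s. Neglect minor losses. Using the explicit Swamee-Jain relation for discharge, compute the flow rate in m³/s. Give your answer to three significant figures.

Q ≈ 0.0763 m³/s

Swamee-Jain (Type II): Q = -0.965·√(gD⁵h_f/L)·ln[ε/(3.7D) + √(3.17ν²L/(gD³h_f))]
√(gD⁵h_f/L) = √(9.81·0.253⁵·2.90/382) = 0.008786
ε/(3.7D) = 5.77×10^-5; √(3.17ν²L/(gD³h_f)) = 6.61×10^-5
Q = -0.965·0.008786·ln(1.238×10^-4) = 0.07628 m³/s
Check: V = 1.52 m/s, Re = 2.98×10^5, f = 0.01643, h_f = 2.91 m ≈ 2.90 m ✓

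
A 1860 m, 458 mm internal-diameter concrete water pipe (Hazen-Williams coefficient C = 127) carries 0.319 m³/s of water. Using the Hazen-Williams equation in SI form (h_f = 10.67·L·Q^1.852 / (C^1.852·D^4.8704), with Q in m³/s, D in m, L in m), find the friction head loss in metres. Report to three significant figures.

h_f ≈ 13.6 m

h_f = 10.67·1860·0.319^1.852 / (127^1.852·0.458^4.8704) = 13.62 m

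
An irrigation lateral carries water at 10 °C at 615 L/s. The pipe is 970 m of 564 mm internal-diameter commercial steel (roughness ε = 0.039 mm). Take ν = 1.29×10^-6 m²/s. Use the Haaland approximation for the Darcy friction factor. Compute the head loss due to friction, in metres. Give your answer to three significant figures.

V = 4Q/(πD²) = 4·0.615/(π·0.564²) = 2.462 m/s
Re = VD/ν = 2.462·0.564/1.29×10^-6 = 1.08×10^6 → turbulent
ε/D = 0.039/564 = 6.91×10^-5
Haaland: f = 0.01276
h_f = f(L/D)V²/(2g) = 0.01276·(970/0.564)·2.462²/(2·9.81) = 6.776 m

h_f ≈ 6.78 m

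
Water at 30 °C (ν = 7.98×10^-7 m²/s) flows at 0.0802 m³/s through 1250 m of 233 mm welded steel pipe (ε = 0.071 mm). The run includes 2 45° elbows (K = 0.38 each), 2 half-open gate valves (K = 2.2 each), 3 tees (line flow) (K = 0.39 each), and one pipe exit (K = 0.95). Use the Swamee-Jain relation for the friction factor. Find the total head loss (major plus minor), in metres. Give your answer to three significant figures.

H_L ≈ 17.1 m

V = 4Q/(πD²) = 1.881 m/s; V²/2g = 0.1803 m
Re = 5.49×10^5, ε/D = 3.05×10^-4 → f = 0.01631 (Swamee-Jain)
Major: h_f = f(L/D)·V²/2g = 0.01631·5365·0.1803 = 15.78 m
Minor: ΣK = 7.28; h_m = ΣK·V²/2g = 1.313 m
Total H_L = 15.78 + 1.313 = 17.09 m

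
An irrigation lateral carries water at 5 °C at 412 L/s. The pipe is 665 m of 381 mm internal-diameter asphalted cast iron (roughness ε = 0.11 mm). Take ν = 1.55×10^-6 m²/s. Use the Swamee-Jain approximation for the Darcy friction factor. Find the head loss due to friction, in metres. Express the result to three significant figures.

V = 4Q/(πD²) = 4·0.412/(π·0.381²) = 3.614 m/s
Re = VD/ν = 3.614·0.381/1.55×10^-6 = 8.88×10^5 → turbulent
ε/D = 0.11/381 = 2.89×10^-4
Swamee-Jain: f = 0.01574
h_f = f(L/D)V²/(2g) = 0.01574·(665/0.381)·3.614²/(2·9.81) = 18.29 m

h_f ≈ 18.3 m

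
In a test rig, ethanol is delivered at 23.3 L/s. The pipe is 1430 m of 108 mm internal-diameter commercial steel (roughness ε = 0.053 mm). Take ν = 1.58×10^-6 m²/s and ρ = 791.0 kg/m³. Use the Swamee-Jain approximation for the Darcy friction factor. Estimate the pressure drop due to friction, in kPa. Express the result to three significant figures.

Δp ≈ 648 kPa

V = 4Q/(πD²) = 4·0.0233/(π·0.108²) = 2.543 m/s
Re = VD/ν = 2.543·0.108/1.58×10^-6 = 1.74×10^5 → turbulent
ε/D = 0.053/108 = 4.91×10^-4
Swamee-Jain: f = 0.01914
h_f = f(L/D)V²/(2g) = 0.01914·(1430/0.108)·2.543²/(2·9.81) = 83.54 m
Δp = ρg·h_f = 791.0·9.81·83.54 = 648.3 kPa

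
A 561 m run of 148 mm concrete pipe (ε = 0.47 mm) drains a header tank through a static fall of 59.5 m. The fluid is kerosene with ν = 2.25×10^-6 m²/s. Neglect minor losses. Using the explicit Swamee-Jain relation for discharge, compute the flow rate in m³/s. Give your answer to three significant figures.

Swamee-Jain (Type II): Q = -0.965·√(gD⁵h_f/L)·ln[ε/(3.7D) + √(3.17ν²L/(gD³h_f))]
√(gD⁵h_f/L) = √(9.81·0.148⁵·59.5/561) = 0.008595
ε/(3.7D) = 8.58×10^-4; √(3.17ν²L/(gD³h_f)) = 6.90×10^-5
Q = -0.965·0.008595·ln(9.273×10^-4) = 0.05792 m³/s
Check: V = 3.37 m/s, Re = 2.21×10^5, f = 0.02735, h_f = 59.9 m ≈ 59.5 m ✓

Q ≈ 0.0579 m³/s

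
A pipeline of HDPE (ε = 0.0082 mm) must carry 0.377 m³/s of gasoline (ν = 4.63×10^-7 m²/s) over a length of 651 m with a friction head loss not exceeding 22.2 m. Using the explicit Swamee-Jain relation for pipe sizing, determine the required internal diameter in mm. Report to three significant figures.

D ≈ 326 mm

Swamee-Jain (Type III): D = 0.66·[ε^1.25·(LQ²/(gh_f))^4.75 + ν·Q^9.4·(L/(gh_f))^5.2]^0.04
LQ²/(gh_f) = 0.4249; L/(gh_f) = 2.989
Term 1 = ε^1.25·(…)^4.75 = 7.52×10^-9; Term 2 = ν·Q^9.4·(…)^5.2 = 1.43×10^-8
D = 0.66·(7.52×10^-9 + 1.43×10^-8)^0.04 = 0.3259 m = 326 mm
Check: V = 4.52 m/s, Re = 3.18×10^6, f = 0.01073, h_f = 22.3 m ≈ 22.2 m ✓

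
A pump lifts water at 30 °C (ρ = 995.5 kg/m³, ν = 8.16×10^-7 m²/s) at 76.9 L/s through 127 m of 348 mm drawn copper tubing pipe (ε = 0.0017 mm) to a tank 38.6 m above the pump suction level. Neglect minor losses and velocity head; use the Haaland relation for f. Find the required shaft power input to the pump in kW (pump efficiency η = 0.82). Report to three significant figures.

V = 4Q/(πD²) = 0.8085 m/s; Re = 3.45×10^5; ε/D = 4.89×10^-6; f = 0.01402
h_f = f(L/D)V²/2g = 0.1704 m
Total head H = z + h_f = 38.6 + 0.1704 = 38.77 m
P_hyd = ρgQH = 995.5·9.81·0.0769·38.77 = 29.12 kW
P_shaft = P_hyd/η = 29.12/0.82 = 35.51 kW

P_shaft ≈ 35.5 kW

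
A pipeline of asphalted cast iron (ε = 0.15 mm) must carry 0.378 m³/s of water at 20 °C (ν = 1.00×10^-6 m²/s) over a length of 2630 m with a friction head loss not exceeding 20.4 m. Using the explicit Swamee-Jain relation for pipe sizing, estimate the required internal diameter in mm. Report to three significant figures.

Swamee-Jain (Type III): D = 0.66·[ε^1.25·(LQ²/(gh_f))^4.75 + ν·Q^9.4·(L/(gh_f))^5.2]^0.04
LQ²/(gh_f) = 1.878; L/(gh_f) = 13.14
Term 1 = ε^1.25·(…)^4.75 = 3.31×10^-4; Term 2 = ν·Q^9.4·(…)^5.2 = 7.01×10^-5
D = 0.66·(3.31×10^-4 + 7.01×10^-5)^0.04 = 0.4827 m = 483 mm
Check: V = 2.07 m/s, Re = 9.97×10^5, f = 0.01585, h_f = 18.8 m ≈ 20.4 m ✓

D ≈ 483 mm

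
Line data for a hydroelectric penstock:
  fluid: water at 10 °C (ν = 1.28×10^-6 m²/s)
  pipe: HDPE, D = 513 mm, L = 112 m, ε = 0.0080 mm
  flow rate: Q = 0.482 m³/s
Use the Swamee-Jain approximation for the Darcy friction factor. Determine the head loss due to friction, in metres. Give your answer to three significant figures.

V = 4Q/(πD²) = 4·0.482/(π·0.513²) = 2.332 m/s
Re = VD/ν = 2.332·0.513/1.28×10^-6 = 9.35×10^5 → turbulent
ε/D = 0.0080/513 = 1.56×10^-5
Swamee-Jain: f = 0.01210
h_f = f(L/D)V²/(2g) = 0.01210·(112/0.513)·2.332²/(2·9.81) = 0.7323 m

h_f ≈ 0.732 m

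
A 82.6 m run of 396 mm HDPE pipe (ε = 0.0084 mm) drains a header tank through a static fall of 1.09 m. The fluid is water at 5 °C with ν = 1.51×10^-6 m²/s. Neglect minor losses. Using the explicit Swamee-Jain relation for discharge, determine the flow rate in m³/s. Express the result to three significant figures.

Q ≈ 0.351 m³/s

Swamee-Jain (Type II): Q = -0.965·√(gD⁵h_f/L)·ln[ε/(3.7D) + √(3.17ν²L/(gD³h_f))]
√(gD⁵h_f/L) = √(9.81·0.396⁵·1.09/82.6) = 0.03551
ε/(3.7D) = 5.73×10^-6; √(3.17ν²L/(gD³h_f)) = 3.00×10^-5
Q = -0.965·0.03551·ln(3.572×10^-5) = 0.3508 m³/s
Check: V = 2.85 m/s, Re = 7.47×10^5, f = 0.01262, h_f = 1.09 m ≈ 1.09 m ✓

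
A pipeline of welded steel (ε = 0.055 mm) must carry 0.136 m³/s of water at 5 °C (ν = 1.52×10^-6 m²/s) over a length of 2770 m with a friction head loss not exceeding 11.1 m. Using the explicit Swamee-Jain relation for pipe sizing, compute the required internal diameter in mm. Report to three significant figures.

Swamee-Jain (Type III): D = 0.66·[ε^1.25·(LQ²/(gh_f))^4.75 + ν·Q^9.4·(L/(gh_f))^5.2]^0.04
LQ²/(gh_f) = 0.4705; L/(gh_f) = 25.44
Term 1 = ε^1.25·(…)^4.75 = 1.32×10^-7; Term 2 = ν·Q^9.4·(…)^5.2 = 2.22×10^-7
D = 0.66·(1.32×10^-7 + 2.22×10^-7)^0.04 = 0.3643 m = 364 mm
Check: V = 1.30 m/s, Re = 3.13×10^5, f = 0.01582, h_f = 10.4 m ≈ 11.1 m ✓

D ≈ 364 mm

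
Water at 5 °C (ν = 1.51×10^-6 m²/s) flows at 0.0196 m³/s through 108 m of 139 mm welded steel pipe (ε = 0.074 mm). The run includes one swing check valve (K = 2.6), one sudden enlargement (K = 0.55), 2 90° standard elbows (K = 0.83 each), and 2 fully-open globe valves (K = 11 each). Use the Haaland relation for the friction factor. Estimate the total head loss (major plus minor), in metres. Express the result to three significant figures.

H_L ≈ 3.59 m

V = 4Q/(πD²) = 1.292 m/s; V²/2g = 0.08503 m
Re = 1.19×10^5, ε/D = 5.32×10^-4 → f = 0.01979 (Haaland)
Major: h_f = f(L/D)·V²/2g = 0.01979·777.0·0.08503 = 1.307 m
Minor: ΣK = 26.8; h_m = ΣK·V²/2g = 2.280 m
Total H_L = 1.307 + 2.280 = 3.587 m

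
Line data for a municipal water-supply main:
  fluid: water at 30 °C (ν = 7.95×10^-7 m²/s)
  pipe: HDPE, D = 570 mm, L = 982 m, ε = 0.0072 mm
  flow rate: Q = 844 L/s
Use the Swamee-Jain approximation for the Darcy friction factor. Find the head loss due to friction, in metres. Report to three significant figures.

h_f ≈ 10.2 m

V = 4Q/(πD²) = 4·0.844/(π·0.570²) = 3.308 m/s
Re = VD/ν = 3.308·0.570/7.95×10^-7 = 2.37×10^6 → turbulent
ε/D = 0.0072/570 = 1.26×10^-5
Swamee-Jain: f = 0.01060
h_f = f(L/D)V²/(2g) = 0.01060·(982/0.570)·3.308²/(2·9.81) = 10.18 m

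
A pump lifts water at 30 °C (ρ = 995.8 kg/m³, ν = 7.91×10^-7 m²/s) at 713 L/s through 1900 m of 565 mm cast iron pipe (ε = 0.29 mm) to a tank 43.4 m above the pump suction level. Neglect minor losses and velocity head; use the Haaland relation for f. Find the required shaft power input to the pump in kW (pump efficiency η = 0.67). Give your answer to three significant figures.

V = 4Q/(πD²) = 2.844 m/s; Re = 2.03×10^6; ε/D = 5.13×10^-4; f = 0.01705
h_f = f(L/D)V²/2g = 23.63 m
Total head H = z + h_f = 43.4 + 23.63 = 67.03 m
P_hyd = ρgQH = 995.8·9.81·0.713·67.03 = 466.9 kW
P_shaft = P_hyd/η = 466.9/0.67 = 696.8 kW

P_shaft ≈ 697 kW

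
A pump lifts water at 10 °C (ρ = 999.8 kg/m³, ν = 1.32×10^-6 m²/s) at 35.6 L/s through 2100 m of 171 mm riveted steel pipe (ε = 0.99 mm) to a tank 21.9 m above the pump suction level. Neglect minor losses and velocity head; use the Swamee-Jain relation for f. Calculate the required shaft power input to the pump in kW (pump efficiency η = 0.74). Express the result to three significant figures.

P_shaft ≈ 33.3 kW

V = 4Q/(πD²) = 1.550 m/s; Re = 2.01×10^5; ε/D = 0.00579; f = 0.03236
h_f = f(L/D)V²/2g = 48.67 m
Total head H = z + h_f = 21.9 + 48.67 = 70.57 m
P_hyd = ρgQH = 999.8·9.81·0.0356·70.57 = 24.64 kW
P_shaft = P_hyd/η = 24.64/0.74 = 33.30 kW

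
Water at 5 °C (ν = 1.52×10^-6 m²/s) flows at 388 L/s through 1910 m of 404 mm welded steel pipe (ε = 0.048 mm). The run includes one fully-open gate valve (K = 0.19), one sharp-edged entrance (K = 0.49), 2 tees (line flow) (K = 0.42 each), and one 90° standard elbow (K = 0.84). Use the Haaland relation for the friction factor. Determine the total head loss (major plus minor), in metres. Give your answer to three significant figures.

V = 4Q/(πD²) = 3.027 m/s; V²/2g = 0.4669 m
Re = 8.04×10^5, ε/D = 1.19×10^-4 → f = 0.01383 (Haaland)
Major: h_f = f(L/D)·V²/2g = 0.01383·4728·0.4669 = 30.53 m
Minor: ΣK = 2.36; h_m = ΣK·V²/2g = 1.102 m
Total H_L = 30.53 + 1.102 = 31.63 m

H_L ≈ 31.6 m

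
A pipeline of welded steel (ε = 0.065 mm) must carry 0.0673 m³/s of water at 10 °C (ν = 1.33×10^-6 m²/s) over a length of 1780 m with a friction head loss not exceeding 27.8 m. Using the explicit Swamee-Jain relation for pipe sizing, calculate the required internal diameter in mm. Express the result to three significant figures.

D ≈ 213 mm

Swamee-Jain (Type III): D = 0.66·[ε^1.25·(LQ²/(gh_f))^4.75 + ν·Q^9.4·(L/(gh_f))^5.2]^0.04
LQ²/(gh_f) = 0.02956; L/(gh_f) = 6.527
Term 1 = ε^1.25·(…)^4.75 = 3.18×10^-13; Term 2 = ν·Q^9.4·(…)^5.2 = 2.21×10^-13
D = 0.66·(3.18×10^-13 + 2.21×10^-13)^0.04 = 0.2132 m = 213 mm
Check: V = 1.89 m/s, Re = 3.02×10^5, f = 0.01708, h_f = 25.8 m ≈ 27.8 m ✓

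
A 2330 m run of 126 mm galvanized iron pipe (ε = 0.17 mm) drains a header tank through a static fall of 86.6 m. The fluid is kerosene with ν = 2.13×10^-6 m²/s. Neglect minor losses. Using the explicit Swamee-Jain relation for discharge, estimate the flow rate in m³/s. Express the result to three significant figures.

Q ≈ 0.0249 m³/s

Swamee-Jain (Type II): Q = -0.965·√(gD⁵h_f/L)·ln[ε/(3.7D) + √(3.17ν²L/(gD³h_f))]
√(gD⁵h_f/L) = √(9.81·0.126⁵·86.6/2330) = 0.003403
ε/(3.7D) = 3.65×10^-4; √(3.17ν²L/(gD³h_f)) = 1.40×10^-4
Q = -0.965·0.003403·ln(5.051×10^-4) = 0.02493 m³/s
Check: V = 2.00 m/s, Re = 1.18×10^5, f = 0.02319, h_f = 87.3 m ≈ 86.6 m ✓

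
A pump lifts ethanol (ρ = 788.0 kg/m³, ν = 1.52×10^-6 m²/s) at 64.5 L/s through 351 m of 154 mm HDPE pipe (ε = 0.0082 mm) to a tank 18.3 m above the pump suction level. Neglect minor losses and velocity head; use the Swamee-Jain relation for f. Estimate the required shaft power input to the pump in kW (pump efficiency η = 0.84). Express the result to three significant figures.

V = 4Q/(πD²) = 3.463 m/s; Re = 3.51×10^5; ε/D = 5.32×10^-5; f = 0.01461
h_f = f(L/D)V²/2g = 20.35 m
Total head H = z + h_f = 18.3 + 20.35 = 38.65 m
P_hyd = ρgQH = 788.0·9.81·0.0645·38.65 = 19.27 kW
P_shaft = P_hyd/η = 19.27/0.84 = 22.94 kW

P_shaft ≈ 22.9 kW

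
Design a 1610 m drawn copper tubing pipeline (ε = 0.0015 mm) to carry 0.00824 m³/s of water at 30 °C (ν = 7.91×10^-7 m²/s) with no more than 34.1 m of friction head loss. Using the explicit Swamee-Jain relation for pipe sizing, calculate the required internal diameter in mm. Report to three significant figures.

D ≈ 85.9 mm

Swamee-Jain (Type III): D = 0.66·[ε^1.25·(LQ²/(gh_f))^4.75 + ν·Q^9.4·(L/(gh_f))^5.2]^0.04
LQ²/(gh_f) = 3.268×10^-4; L/(gh_f) = 4.813
Term 1 = ε^1.25·(…)^4.75 = 1.45×10^-24; Term 2 = ν·Q^9.4·(…)^5.2 = 7.18×10^-23
D = 0.66·(1.45×10^-24 + 7.18×10^-23)^0.04 = 0.08593 m = 85.9 mm
Check: V = 1.42 m/s, Re = 1.54×10^5, f = 0.01648, h_f = 31.8 m ≈ 34.1 m ✓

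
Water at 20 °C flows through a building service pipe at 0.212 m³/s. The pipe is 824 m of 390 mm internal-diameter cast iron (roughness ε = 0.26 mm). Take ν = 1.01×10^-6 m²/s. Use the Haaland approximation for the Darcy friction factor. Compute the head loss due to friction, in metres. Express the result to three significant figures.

h_f ≈ 6.23 m

V = 4Q/(πD²) = 4·0.212/(π·0.390²) = 1.775 m/s
Re = VD/ν = 1.775·0.390/1.01×10^-6 = 6.85×10^5 → turbulent
ε/D = 0.26/390 = 6.67×10^-4
Haaland: f = 0.01838
h_f = f(L/D)V²/(2g) = 0.01838·(824/0.390)·1.775²/(2·9.81) = 6.234 m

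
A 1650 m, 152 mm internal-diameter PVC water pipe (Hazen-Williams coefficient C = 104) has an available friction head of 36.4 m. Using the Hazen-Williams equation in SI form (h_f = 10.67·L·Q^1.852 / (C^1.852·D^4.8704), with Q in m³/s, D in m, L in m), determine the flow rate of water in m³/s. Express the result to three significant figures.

Q ≈ 0.0261 m³/s

Rearranging: Q = [h_f·C^1.852·D^4.8704 / (10.67·L)]^(1/1.852)
Q = [36.4·104^1.852·0.152^4.8704 / (10.67·1650)]^0.540 = 0.02606 m³/s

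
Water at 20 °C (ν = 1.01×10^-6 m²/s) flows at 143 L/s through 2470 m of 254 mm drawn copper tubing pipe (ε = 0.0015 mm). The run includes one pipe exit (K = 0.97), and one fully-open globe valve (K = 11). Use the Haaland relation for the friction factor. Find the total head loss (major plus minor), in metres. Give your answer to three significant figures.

V = 4Q/(πD²) = 2.822 m/s; V²/2g = 0.4059 m
Re = 7.10×10^5, ε/D = 5.91×10^-6 → f = 0.01236 (Haaland)
Major: h_f = f(L/D)·V²/2g = 0.01236·9724·0.4059 = 48.81 m
Minor: ΣK = 12.0; h_m = ΣK·V²/2g = 4.859 m
Total H_L = 48.81 + 4.859 = 53.67 m

H_L ≈ 53.7 m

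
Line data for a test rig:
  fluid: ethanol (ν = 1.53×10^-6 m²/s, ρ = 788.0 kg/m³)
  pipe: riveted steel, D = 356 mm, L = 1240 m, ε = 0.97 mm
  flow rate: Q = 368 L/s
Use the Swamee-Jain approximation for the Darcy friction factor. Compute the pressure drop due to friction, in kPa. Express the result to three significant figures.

Δp ≈ 482 kPa

V = 4Q/(πD²) = 4·0.368/(π·0.356²) = 3.697 m/s
Re = VD/ν = 3.697·0.356/1.53×10^-6 = 8.60×10^5 → turbulent
ε/D = 0.97/356 = 0.00272
Swamee-Jain: f = 0.02572
h_f = f(L/D)V²/(2g) = 0.02572·(1240/0.356)·3.697²/(2·9.81) = 62.41 m
Δp = ρg·h_f = 788.0·9.81·62.41 = 482.4 kPa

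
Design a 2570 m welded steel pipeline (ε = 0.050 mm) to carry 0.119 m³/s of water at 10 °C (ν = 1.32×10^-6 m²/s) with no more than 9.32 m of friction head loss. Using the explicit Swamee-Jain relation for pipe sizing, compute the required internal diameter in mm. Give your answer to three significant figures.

D ≈ 352 mm

Swamee-Jain (Type III): D = 0.66·[ε^1.25·(LQ²/(gh_f))^4.75 + ν·Q^9.4·(L/(gh_f))^5.2]^0.04
LQ²/(gh_f) = 0.3981; L/(gh_f) = 28.11
Term 1 = ε^1.25·(…)^4.75 = 5.29×10^-8; Term 2 = ν·Q^9.4·(…)^5.2 = 9.22×10^-8
D = 0.66·(5.29×10^-8 + 9.22×10^-8)^0.04 = 0.3516 m = 352 mm
Check: V = 1.23 m/s, Re = 3.26×10^5, f = 0.01566, h_f = 8.77 m ≈ 9.32 m ✓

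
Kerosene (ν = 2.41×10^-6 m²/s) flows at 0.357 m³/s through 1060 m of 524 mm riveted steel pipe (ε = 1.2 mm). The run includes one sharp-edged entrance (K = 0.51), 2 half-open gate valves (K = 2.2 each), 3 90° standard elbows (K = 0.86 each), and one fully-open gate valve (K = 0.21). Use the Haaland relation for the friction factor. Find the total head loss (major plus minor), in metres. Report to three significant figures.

V = 4Q/(πD²) = 1.655 m/s; V²/2g = 0.1397 m
Re = 3.60×10^5, ε/D = 0.00229 → f = 0.02474 (Haaland)
Major: h_f = f(L/D)·V²/2g = 0.02474·2023·0.1397 = 6.991 m
Minor: ΣK = 7.70; h_m = ΣK·V²/2g = 1.076 m
Total H_L = 6.991 + 1.076 = 8.066 m

H_L ≈ 8.07 m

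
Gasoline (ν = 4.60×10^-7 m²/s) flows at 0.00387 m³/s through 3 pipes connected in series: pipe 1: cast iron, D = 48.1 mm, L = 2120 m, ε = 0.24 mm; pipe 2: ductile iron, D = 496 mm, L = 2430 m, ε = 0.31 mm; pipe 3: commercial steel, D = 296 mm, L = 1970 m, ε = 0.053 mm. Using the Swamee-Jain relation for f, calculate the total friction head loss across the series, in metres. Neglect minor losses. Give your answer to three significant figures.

Pipe 1: V = 2.130 m/s, Re = 2.23×10^5, ε/D = 0.00499, f = 0.03094, h_1 = f(L/D)V²/2g = 315.3 m
Pipe 2: V = 0.02003 m/s, Re = 2.16×10^4, ε/D = 6.25×10^-4, f = 0.02686, h_2 = f(L/D)V²/2g = 0.002691 m
Pipe 3: V = 0.05624 m/s, Re = 3.62×10^4, ε/D = 1.79×10^-4, f = 0.02296, h_3 = f(L/D)V²/2g = 0.02463 m
Series → Q common, losses add: H = Σh = 315.3 m

H ≈ 315 m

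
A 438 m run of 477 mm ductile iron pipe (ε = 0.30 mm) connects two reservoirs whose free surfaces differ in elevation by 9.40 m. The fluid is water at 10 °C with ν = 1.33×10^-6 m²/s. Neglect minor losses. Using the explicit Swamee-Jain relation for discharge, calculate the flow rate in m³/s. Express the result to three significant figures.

Swamee-Jain (Type II): Q = -0.965·√(gD⁵h_f/L)·ln[ε/(3.7D) + √(3.17ν²L/(gD³h_f))]
√(gD⁵h_f/L) = √(9.81·0.477⁵·9.40/438) = 0.07210
ε/(3.7D) = 1.70×10^-4; √(3.17ν²L/(gD³h_f)) = 1.57×10^-5
Q = -0.965·0.07210·ln(1.856×10^-4) = 0.5978 m³/s
Check: V = 3.35 m/s, Re = 1.20×10^6, f = 0.01804, h_f = 9.45 m ≈ 9.40 m ✓

Q ≈ 0.598 m³/s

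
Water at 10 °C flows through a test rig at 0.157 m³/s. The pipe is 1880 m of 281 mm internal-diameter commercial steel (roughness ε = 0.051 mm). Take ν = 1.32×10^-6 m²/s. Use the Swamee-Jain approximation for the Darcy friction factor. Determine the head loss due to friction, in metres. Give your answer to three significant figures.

V = 4Q/(πD²) = 4·0.157/(π·0.281²) = 2.532 m/s
Re = VD/ν = 2.532·0.281/1.32×10^-6 = 5.39×10^5 → turbulent
ε/D = 0.051/281 = 1.81×10^-4
Swamee-Jain: f = 0.01523
h_f = f(L/D)V²/(2g) = 0.01523·(1880/0.281)·2.532²/(2·9.81) = 33.29 m

h_f ≈ 33.3 m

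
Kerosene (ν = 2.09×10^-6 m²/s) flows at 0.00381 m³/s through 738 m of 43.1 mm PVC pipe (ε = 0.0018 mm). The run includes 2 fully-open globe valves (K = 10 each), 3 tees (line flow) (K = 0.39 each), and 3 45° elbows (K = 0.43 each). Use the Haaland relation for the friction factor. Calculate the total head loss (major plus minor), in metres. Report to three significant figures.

V = 4Q/(πD²) = 2.611 m/s; V²/2g = 0.3476 m
Re = 5.39×10^4, ε/D = 4.18×10^-5 → f = 0.02049 (Haaland)
Major: h_f = f(L/D)·V²/2g = 0.02049·17123·0.3476 = 121.9 m
Minor: ΣK = 22.5; h_m = ΣK·V²/2g = 7.807 m
Total H_L = 121.9 + 7.807 = 129.7 m

H_L ≈ 130 m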